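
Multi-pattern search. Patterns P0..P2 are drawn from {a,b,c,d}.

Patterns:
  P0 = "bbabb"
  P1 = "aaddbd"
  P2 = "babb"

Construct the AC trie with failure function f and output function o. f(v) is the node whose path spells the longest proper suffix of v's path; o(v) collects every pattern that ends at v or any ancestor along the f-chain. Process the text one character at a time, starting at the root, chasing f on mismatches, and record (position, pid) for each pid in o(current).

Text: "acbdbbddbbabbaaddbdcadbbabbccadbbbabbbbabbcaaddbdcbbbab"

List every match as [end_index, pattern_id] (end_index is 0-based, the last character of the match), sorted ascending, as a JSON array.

Build automaton:
Trie nodes:
  n0 'ε': a→6 b→1
  n1 'b': a→12 b→2
  n2 'bb': a→3
  n3 'bba': b→4
  n4 'bbab': b→5
  n5 'bbabb': ·  ←P0
  n6 'a': a→7
  n7 'aa': d→8
  n8 'aad': d→9
  n9 'aadd': b→10
  n10 'aaddb': d→11
  n11 'aaddbd': ·  ←P1
  n12 'ba': b→13
  n13 'bab': b→14
  n14 'babb': ·  ←P2

BFS fail/out derivation:
  fail(1) 'b': from fail(0)=0 chase 'b': 0 ⇒ 0;  out=∅∪out(0)=∅
  fail(6) 'a': from fail(0)=0 chase 'a': 0 ⇒ 0;  out=∅∪out(0)=∅
  fail(2) 'bb': from fail(1)=0 chase 'b': 0 ⇒ 1;  out=∅∪out(1)=∅
  fail(7) 'aa': from fail(6)=0 chase 'a': 0 ⇒ 6;  out=∅∪out(6)=∅
  fail(12) 'ba': from fail(1)=0 chase 'a': 0 ⇒ 6;  out=∅∪out(6)=∅
  fail(3) 'bba': from fail(2)=1 chase 'a': 1 ⇒ 12;  out=∅∪out(12)=∅
  fail(8) 'aad': from fail(7)=6 chase 'd': 6→0 ⇒ 0;  out=∅∪out(0)=∅
  fail(13) 'bab': from fail(12)=6 chase 'b': 6→0 ⇒ 1;  out=∅∪out(1)=∅
  fail(4) 'bbab': from fail(3)=12 chase 'b': 12 ⇒ 13;  out=∅∪out(13)=∅
  fail(9) 'aadd': from fail(8)=0 chase 'd': 0 ⇒ 0;  out=∅∪out(0)=∅
  fail(14) 'babb': from fail(13)=1 chase 'b': 1 ⇒ 2;  out={2}∪out(2)={2}
  fail(5) 'bbabb': from fail(4)=13 chase 'b': 13 ⇒ 14;  out={0}∪out(14)={0,2}
  fail(10) 'aaddb': from fail(9)=0 chase 'b': 0 ⇒ 1;  out=∅∪out(1)=∅
  fail(11) 'aaddbd': from fail(10)=1 chase 'd': 1→0 ⇒ 0;  out={1}∪out(0)={1}

Run:
[0] read 'a'  n0⇒n6
[1] read 'c'  n6⇒n0 (via fail)
[2] read 'b'  n0⇒n1
[3] read 'd'  n1⇒n0 (via fail)
[4] read 'b'  n0⇒n1
[5] read 'b'  n1⇒n2
[6] read 'd'  n2⇒n0 (via fail)
[7] read 'd'  n0⇒n0
[8] read 'b'  n0⇒n1
[9] read 'b'  n1⇒n2
[10] read 'a'  n2⇒n3
[11] read 'b'  n3⇒n4
[12] read 'b'  n4⇒n5  emit P0@[8:12],P2@[9:12]
[13] read 'a'  n5⇒n3 (via fail)
[14] read 'a'  n3⇒n7 (via fail)
[15] read 'd'  n7⇒n8
[16] read 'd'  n8⇒n9
[17] read 'b'  n9⇒n10
[18] read 'd'  n10⇒n11  emit P1@[13:18]
[19] read 'c'  n11⇒n0 (via fail)
[20] read 'a'  n0⇒n6
[21] read 'd'  n6⇒n0 (via fail)
[22] read 'b'  n0⇒n1
[23] read 'b'  n1⇒n2
[24] read 'a'  n2⇒n3
[25] read 'b'  n3⇒n4
[26] read 'b'  n4⇒n5  emit P0@[22:26],P2@[23:26]
[27] read 'c'  n5⇒n0 (via fail)
[28] read 'c'  n0⇒n0
[29] read 'a'  n0⇒n6
[30] read 'd'  n6⇒n0 (via fail)
[31] read 'b'  n0⇒n1
[32] read 'b'  n1⇒n2
[33] read 'b'  n2⇒n2 (via fail)
[34] read 'a'  n2⇒n3
[35] read 'b'  n3⇒n4
[36] read 'b'  n4⇒n5  emit P0@[32:36],P2@[33:36]
[37] read 'b'  n5⇒n2 (via fail)
[38] read 'b'  n2⇒n2 (via fail)
[39] read 'a'  n2⇒n3
[40] read 'b'  n3⇒n4
[41] read 'b'  n4⇒n5  emit P0@[37:41],P2@[38:41]
[42] read 'c'  n5⇒n0 (via fail)
[43] read 'a'  n0⇒n6
[44] read 'a'  n6⇒n7
[45] read 'd'  n7⇒n8
[46] read 'd'  n8⇒n9
[47] read 'b'  n9⇒n10
[48] read 'd'  n10⇒n11  emit P1@[43:48]
[49] read 'c'  n11⇒n0 (via fail)
[50] read 'b'  n0⇒n1
[51] read 'b'  n1⇒n2
[52] read 'b'  n2⇒n2 (via fail)
[53] read 'a'  n2⇒n3
[54] read 'b'  n3⇒n4

Result: [[12,0],[12,2],[18,1],[26,0],[26,2],[36,0],[36,2],[41,0],[41,2],[48,1]]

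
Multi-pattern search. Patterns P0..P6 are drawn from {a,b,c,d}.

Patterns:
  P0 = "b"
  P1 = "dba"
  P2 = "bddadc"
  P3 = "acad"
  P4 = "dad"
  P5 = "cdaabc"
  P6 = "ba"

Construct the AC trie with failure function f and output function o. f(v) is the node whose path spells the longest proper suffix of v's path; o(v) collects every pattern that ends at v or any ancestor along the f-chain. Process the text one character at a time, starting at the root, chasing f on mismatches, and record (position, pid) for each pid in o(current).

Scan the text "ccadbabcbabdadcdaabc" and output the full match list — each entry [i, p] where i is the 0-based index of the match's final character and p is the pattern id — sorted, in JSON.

Build automaton:
Trie (insert patterns):
  0='ε' goto a→10 b→1 c→16 d→2
  1='b' goto a→22 d→5  [P0 ends]
  2='d' goto a→14 b→3
  3='db' goto a→4
  4='dba' goto ·  [P1 ends]
  5='bd' goto d→6
  6='bdd' goto a→7
  7='bdda' goto d→8
  8='bddad' goto c→9
  9='bddadc' goto ·  [P2 ends]
  10='a' goto c→11
  11='ac' goto a→12
  12='aca' goto d→13
  13='acad' goto ·  [P3 ends]
  14='da' goto d→15
  15='dad' goto ·  [P4 ends]
  16='c' goto d→17
  17='cd' goto a→18
  18='cda' goto a→19
  19='cdaa' goto b→20
  20='cdaab' goto c→21
  21='cdaabc' goto ·  [P5 ends]
  22='ba' goto ·  [P6 ends]

BFS fail/out derivation:
  n1('b'): parent n0 fail=0; on 'b' 0 → fail=0;  out {0}∪∅={0}
  n2('d'): parent n0 fail=0; on 'd' 0 → fail=0;  out ∅∪∅=∅
  n10('a'): parent n0 fail=0; on 'a' 0 → fail=0;  out ∅∪∅=∅
  n16('c'): parent n0 fail=0; on 'c' 0 → fail=0;  out ∅∪∅=∅
  n3('db'): parent n2 fail=0; on 'b' 0 → fail=1;  out ∅∪{0}={0}
  n5('bd'): parent n1 fail=0; on 'd' 0 → fail=2;  out ∅∪∅=∅
  n11('ac'): parent n10 fail=0; on 'c' 0 → fail=16;  out ∅∪∅=∅
  n14('da'): parent n2 fail=0; on 'a' 0 → fail=10;  out ∅∪∅=∅
  n17('cd'): parent n16 fail=0; on 'd' 0 → fail=2;  out ∅∪∅=∅
  n22('ba'): parent n1 fail=0; on 'a' 0 → fail=10;  out {6}∪∅={6}
  n4('dba'): parent n3 fail=1; on 'a' 1 → fail=22;  out {1}∪{6}={1,6}
  n6('bdd'): parent n5 fail=2; on 'd' 2→0 → fail=2;  out ∅∪∅=∅
  n12('aca'): parent n11 fail=16; on 'a' 16→0 → fail=10;  out ∅∪∅=∅
  n15('dad'): parent n14 fail=10; on 'd' 10→0 → fail=2;  out {4}∪∅={4}
  n18('cda'): parent n17 fail=2; on 'a' 2 → fail=14;  out ∅∪∅=∅
  n7('bdda'): parent n6 fail=2; on 'a' 2 → fail=14;  out ∅∪∅=∅
  n13('acad'): parent n12 fail=10; on 'd' 10→0 → fail=2;  out {3}∪∅={3}
  n19('cdaa'): parent n18 fail=14; on 'a' 14→10→0 → fail=10;  out ∅∪∅=∅
  n8('bddad'): parent n7 fail=14; on 'd' 14 → fail=15;  out ∅∪{4}={4}
  n20('cdaab'): parent n19 fail=10; on 'b' 10→0 → fail=1;  out ∅∪{0}={0}
  n9('bddadc'): parent n8 fail=15; on 'c' 15→2→0 → fail=16;  out {2}∪∅={2}
  n21('cdaabc'): parent n20 fail=1; on 'c' 1→0 → fail=16;  out {5}∪∅={5}

Run:
pos 0 'c': at 16
pos 1 'c': at 16 (fail-walked)
pos 2 'a': at 10 (fail-walked)
pos 3 'd': at 2 (fail-walked)
pos 4 'b': at 3  ** P0@[4:4]
pos 5 'a': at 4  ** P1@[3:5],P6@[4:5]
pos 6 'b': at 1 (fail-walked)  ** P0@[6:6]
pos 7 'c': at 16 (fail-walked)
pos 8 'b': at 1 (fail-walked)  ** P0@[8:8]
pos 9 'a': at 22  ** P6@[8:9]
pos 10 'b': at 1 (fail-walked)  ** P0@[10:10]
pos 11 'd': at 5
pos 12 'a': at 14 (fail-walked)
pos 13 'd': at 15  ** P4@[11:13]
pos 14 'c': at 16 (fail-walked)
pos 15 'd': at 17
pos 16 'a': at 18
pos 17 'a': at 19
pos 18 'b': at 20  ** P0@[18:18]
pos 19 'c': at 21  ** P5@[14:19]

Result: [[4,0],[5,1],[5,6],[6,0],[8,0],[9,6],[10,0],[13,4],[18,0],[19,5]]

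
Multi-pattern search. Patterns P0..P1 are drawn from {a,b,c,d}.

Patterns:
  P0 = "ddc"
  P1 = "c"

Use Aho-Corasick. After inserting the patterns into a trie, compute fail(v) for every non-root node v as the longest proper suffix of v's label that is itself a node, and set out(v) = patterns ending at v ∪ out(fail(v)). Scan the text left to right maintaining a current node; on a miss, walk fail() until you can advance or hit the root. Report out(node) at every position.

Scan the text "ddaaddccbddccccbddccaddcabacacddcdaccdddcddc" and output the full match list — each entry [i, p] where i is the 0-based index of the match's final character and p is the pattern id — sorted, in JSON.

Build automaton:
Trie nodes:
  n0 'ε': c→4 d→1
  n1 'd': d→2
  n2 'dd': c→3
  n3 'ddc': ·  [P0 ends]
  n4 'c': ·  [P1 ends]

Failure links (BFS by depth):
  fail(1) 'd': from fail(0)=0 chase 'd': 0 ⇒ 0;  out=∅∪out(0)=∅
  fail(4) 'c': from fail(0)=0 chase 'c': 0 ⇒ 0;  out={1}∪out(0)={1}
  fail(2) 'dd': from fail(1)=0 chase 'd': 0 ⇒ 1;  out=∅∪out(1)=∅
  fail(3) 'ddc': from fail(2)=1 chase 'c': 1→0 ⇒ 4;  out={0}∪out(4)={0,1}

Run:
pos 0 'd': at 1
pos 1 'd': at 2
pos 2 'a': at 0 (fail-walked)
pos 3 'a': at 0
pos 4 'd': at 1
pos 5 'd': at 2
pos 6 'c': at 3  emit P0@[4:6],P1@[6:6]
pos 7 'c': at 4 (fail-walked)  emit P1@[7:7]
pos 8 'b': at 0 (fail-walked)
pos 9 'd': at 1
pos 10 'd': at 2
pos 11 'c': at 3  emit P0@[9:11],P1@[11:11]
pos 12 'c': at 4 (fail-walked)  emit P1@[12:12]
pos 13 'c': at 4 (fail-walked)  emit P1@[13:13]
pos 14 'c': at 4 (fail-walked)  emit P1@[14:14]
pos 15 'b': at 0 (fail-walked)
pos 16 'd': at 1
pos 17 'd': at 2
pos 18 'c': at 3  emit P0@[16:18],P1@[18:18]
pos 19 'c': at 4 (fail-walked)  emit P1@[19:19]
pos 20 'a': at 0 (fail-walked)
pos 21 'd': at 1
pos 22 'd': at 2
pos 23 'c': at 3  emit P0@[21:23],P1@[23:23]
pos 24 'a': at 0 (fail-walked)
pos 25 'b': at 0
pos 26 'a': at 0
pos 27 'c': at 4  emit P1@[27:27]
pos 28 'a': at 0 (fail-walked)
pos 29 'c': at 4  emit P1@[29:29]
pos 30 'd': at 1 (fail-walked)
pos 31 'd': at 2
pos 32 'c': at 3  emit P0@[30:32],P1@[32:32]
pos 33 'd': at 1 (fail-walked)
pos 34 'a': at 0 (fail-walked)
pos 35 'c': at 4  emit P1@[35:35]
pos 36 'c': at 4 (fail-walked)  emit P1@[36:36]
pos 37 'd': at 1 (fail-walked)
pos 38 'd': at 2
pos 39 'd': at 2 (fail-walked)
pos 40 'c': at 3  emit P0@[38:40],P1@[40:40]
pos 41 'd': at 1 (fail-walked)
pos 42 'd': at 2
pos 43 'c': at 3  emit P0@[41:43],P1@[43:43]

Matches: [[6,0],[6,1],[7,1],[11,0],[11,1],[12,1],[13,1],[14,1],[18,0],[18,1],[19,1],[23,0],[23,1],[27,1],[29,1],[32,0],[32,1],[35,1],[36,1],[40,0],[40,1],[43,0],[43,1]]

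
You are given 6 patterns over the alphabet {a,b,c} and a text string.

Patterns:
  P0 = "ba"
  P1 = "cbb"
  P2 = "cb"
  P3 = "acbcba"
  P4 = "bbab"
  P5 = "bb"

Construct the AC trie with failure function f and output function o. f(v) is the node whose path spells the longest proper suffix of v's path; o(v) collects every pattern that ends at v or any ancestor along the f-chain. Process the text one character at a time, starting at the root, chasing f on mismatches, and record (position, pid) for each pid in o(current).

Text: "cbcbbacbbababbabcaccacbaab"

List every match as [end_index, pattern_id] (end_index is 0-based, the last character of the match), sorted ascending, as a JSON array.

Construct AC machine:
Trie (insert patterns):
  0='ε' goto a→6 b→1 c→3
  1='b' goto a→2 b→12
  2='ba' goto ·  [P0 ends]
  3='c' goto b→4
  4='cb' goto b→5  [P2 ends]
  5='cbb' goto ·  [P1 ends]
  6='a' goto c→7
  7='ac' goto b→8
  8='acb' goto c→9
  9='acbc' goto b→10
  10='acbcb' goto a→11
  11='acbcba' goto ·  [P3 ends]
  12='bb' goto a→13  [P5 ends]
  13='bba' goto b→14
  14='bbab' goto ·  [P4 ends]

BFS fail/out derivation:
  n1('b'): parent n0 fail=0; on 'b' 0 → fail=0;  out ∅∪∅=∅
  n3('c'): parent n0 fail=0; on 'c' 0 → fail=0;  out ∅∪∅=∅
  n6('a'): parent n0 fail=0; on 'a' 0 → fail=0;  out ∅∪∅=∅
  n2('ba'): parent n1 fail=0; on 'a' 0 → fail=6;  out {0}∪∅={0}
  n4('cb'): parent n3 fail=0; on 'b' 0 → fail=1;  out {2}∪∅={2}
  n7('ac'): parent n6 fail=0; on 'c' 0 → fail=3;  out ∅∪∅=∅
  n12('bb'): parent n1 fail=0; on 'b' 0 → fail=1;  out {5}∪∅={5}
  n5('cbb'): parent n4 fail=1; on 'b' 1 → fail=12;  out {1}∪{5}={1,5}
  n8('acb'): parent n7 fail=3; on 'b' 3 → fail=4;  out ∅∪{2}={2}
  n13('bba'): parent n12 fail=1; on 'a' 1 → fail=2;  out ∅∪{0}={0}
  n9('acbc'): parent n8 fail=4; on 'c' 4→1→0 → fail=3;  out ∅∪∅=∅
  n14('bbab'): parent n13 fail=2; on 'b' 2→6→0 → fail=1;  out {4}∪∅={4}
  n10('acbcb'): parent n9 fail=3; on 'b' 3 → fail=4;  out ∅∪{2}={2}
  n11('acbcba'): parent n10 fail=4; on 'a' 4→1 → fail=2;  out {3}∪{0}={0,3}

Run:
pos 0 'c': at 3
pos 1 'b': at 4  ** P2@[0:1]
pos 2 'c': at 3 ·f
pos 3 'b': at 4  ** P2@[2:3]
pos 4 'b': at 5  ** P1@[2:4],P5@[3:4]
pos 5 'a': at 13 ·f  ** P0@[4:5]
pos 6 'c': at 7 ·f
pos 7 'b': at 8  ** P2@[6:7]
pos 8 'b': at 5 ·f  ** P1@[6:8],P5@[7:8]
pos 9 'a': at 13 ·f  ** P0@[8:9]
pos 10 'b': at 14  ** P4@[7:10]
pos 11 'a': at 2 ·f  ** P0@[10:11]
pos 12 'b': at 1 ·f
pos 13 'b': at 12  ** P5@[12:13]
pos 14 'a': at 13  ** P0@[13:14]
pos 15 'b': at 14  ** P4@[12:15]
pos 16 'c': at 3 ·f
pos 17 'a': at 6 ·f
pos 18 'c': at 7
pos 19 'c': at 3 ·f
pos 20 'a': at 6 ·f
pos 21 'c': at 7
pos 22 'b': at 8  ** P2@[21:22]
pos 23 'a': at 2 ·f  ** P0@[22:23]
pos 24 'a': at 6 ·f
pos 25 'b': at 1 ·f

Result: [[1,2],[3,2],[4,1],[4,5],[5,0],[7,2],[8,1],[8,5],[9,0],[10,4],[11,0],[13,5],[14,0],[15,4],[22,2],[23,0]]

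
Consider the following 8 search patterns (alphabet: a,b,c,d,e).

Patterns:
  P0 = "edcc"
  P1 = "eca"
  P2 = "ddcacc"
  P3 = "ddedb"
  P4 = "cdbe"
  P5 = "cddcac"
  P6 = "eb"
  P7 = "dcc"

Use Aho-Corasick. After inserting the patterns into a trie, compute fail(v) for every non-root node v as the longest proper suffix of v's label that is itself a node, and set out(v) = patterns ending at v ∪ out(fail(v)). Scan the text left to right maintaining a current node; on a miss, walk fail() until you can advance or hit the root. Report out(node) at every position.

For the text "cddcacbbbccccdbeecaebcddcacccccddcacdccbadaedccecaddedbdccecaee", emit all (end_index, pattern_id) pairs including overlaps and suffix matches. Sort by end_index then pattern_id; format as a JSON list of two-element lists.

Build:
Trie (insert patterns):
  0='ε' goto c→16 d→7 e→1
  1='e' goto b→24 c→5 d→2
  2='ed' goto c→3
  3='edc' goto c→4
  4='edcc' goto ·  ←P0
  5='ec' goto a→6
  6='eca' goto ·  ←P1
  7='d' goto c→25 d→8
  8='dd' goto c→9 e→13
  9='ddc' goto a→10
  10='ddca' goto c→11
  11='ddcac' goto c→12
  12='ddcacc' goto ·  ←P2
  13='dde' goto d→14
  14='dded' goto b→15
  15='ddedb' goto ·  ←P3
  16='c' goto d→17
  17='cd' goto b→18 d→20
  18='cdb' goto e→19
  19='cdbe' goto ·  ←P4
  20='cdd' goto c→21
  21='cddc' goto a→22
  22='cddca' goto c→23
  23='cddcac' goto ·  ←P5
  24='eb' goto ·  ←P6
  25='dc' goto c→26
  26='dcc' goto ·  ←P7

Failure links (BFS by depth):
  n1('e'): parent n0 fail=0; on 'e' 0 → fail=0;  out ∅∪∅=∅
  n7('d'): parent n0 fail=0; on 'd' 0 → fail=0;  out ∅∪∅=∅
  n16('c'): parent n0 fail=0; on 'c' 0 → fail=0;  out ∅∪∅=∅
  n2('ed'): parent n1 fail=0; on 'd' 0 → fail=7;  out ∅∪∅=∅
  n5('ec'): parent n1 fail=0; on 'c' 0 → fail=16;  out ∅∪∅=∅
  n8('dd'): parent n7 fail=0; on 'd' 0 → fail=7;  out ∅∪∅=∅
  n17('cd'): parent n16 fail=0; on 'd' 0 → fail=7;  out ∅∪∅=∅
  n24('eb'): parent n1 fail=0; on 'b' 0 → fail=0;  out {6}∪∅={6}
  n25('dc'): parent n7 fail=0; on 'c' 0 → fail=16;  out ∅∪∅=∅
  n3('edc'): parent n2 fail=7; on 'c' 7 → fail=25;  out ∅∪∅=∅
  n6('eca'): parent n5 fail=16; on 'a' 16→0 → fail=0;  out {1}∪∅={1}
  n9('ddc'): parent n8 fail=7; on 'c' 7 → fail=25;  out ∅∪∅=∅
  n13('dde'): parent n8 fail=7; on 'e' 7→0 → fail=1;  out ∅∪∅=∅
  n18('cdb'): parent n17 fail=7; on 'b' 7→0 → fail=0;  out ∅∪∅=∅
  n20('cdd'): parent n17 fail=7; on 'd' 7 → fail=8;  out ∅∪∅=∅
  n26('dcc'): parent n25 fail=16; on 'c' 16→0 → fail=16;  out {7}∪∅={7}
  n4('edcc'): parent n3 fail=25; on 'c' 25 → fail=26;  out {0}∪{7}={0,7}
  n10('ddca'): parent n9 fail=25; on 'a' 25→16→0 → fail=0;  out ∅∪∅=∅
  n14('dded'): parent n13 fail=1; on 'd' 1 → fail=2;  out ∅∪∅=∅
  n19('cdbe'): parent n18 fail=0; on 'e' 0 → fail=1;  out {4}∪∅={4}
  n21('cddc'): parent n20 fail=8; on 'c' 8 → fail=9;  out ∅∪∅=∅
  n11('ddcac'): parent n10 fail=0; on 'c' 0 → fail=16;  out ∅∪∅=∅
  n15('ddedb'): parent n14 fail=2; on 'b' 2→7→0 → fail=0;  out {3}∪∅={3}
  n22('cddca'): parent n21 fail=9; on 'a' 9 → fail=10;  out ∅∪∅=∅
  n12('ddcacc'): parent n11 fail=16; on 'c' 16→0 → fail=16;  out {2}∪∅={2}
  n23('cddcac'): parent n22 fail=10; on 'c' 10 → fail=11;  out {5}∪∅={5}

Scan:
pos 0 'c': at 16
pos 1 'd': at 17
pos 2 'd': at 20
pos 3 'c': at 21
pos 4 'a': at 22
pos 5 'c': at 23  emit P5@[0:5]
pos 6 'b': at 0 (fail-walked)
pos 7 'b': at 0
pos 8 'b': at 0
pos 9 'c': at 16
pos 10 'c': at 16 (fail-walked)
pos 11 'c': at 16 (fail-walked)
pos 12 'c': at 16 (fail-walked)
pos 13 'd': at 17
pos 14 'b': at 18
pos 15 'e': at 19  emit P4@[12:15]
pos 16 'e': at 1 (fail-walked)
pos 17 'c': at 5
pos 18 'a': at 6  emit P1@[16:18]
pos 19 'e': at 1 (fail-walked)
pos 20 'b': at 24  emit P6@[19:20]
pos 21 'c': at 16 (fail-walked)
pos 22 'd': at 17
pos 23 'd': at 20
pos 24 'c': at 21
pos 25 'a': at 22
pos 26 'c': at 23  emit P5@[21:26]
pos 27 'c': at 12 (fail-walked)  emit P2@[22:27]
pos 28 'c': at 16 (fail-walked)
pos 29 'c': at 16 (fail-walked)
pos 30 'c': at 16 (fail-walked)
pos 31 'd': at 17
pos 32 'd': at 20
pos 33 'c': at 21
pos 34 'a': at 22
pos 35 'c': at 23  emit P5@[30:35]
pos 36 'd': at 17 (fail-walked)
pos 37 'c': at 25 (fail-walked)
pos 38 'c': at 26  emit P7@[36:38]
pos 39 'b': at 0 (fail-walked)
pos 40 'a': at 0
pos 41 'd': at 7
pos 42 'a': at 0 (fail-walked)
pos 43 'e': at 1
pos 44 'd': at 2
pos 45 'c': at 3
pos 46 'c': at 4  emit P0@[43:46],P7@[44:46]
pos 47 'e': at 1 (fail-walked)
pos 48 'c': at 5
pos 49 'a': at 6  emit P1@[47:49]
pos 50 'd': at 7 (fail-walked)
pos 51 'd': at 8
pos 52 'e': at 13
pos 53 'd': at 14
pos 54 'b': at 15  emit P3@[50:54]
pos 55 'd': at 7 (fail-walked)
pos 56 'c': at 25
pos 57 'c': at 26  emit P7@[55:57]
pos 58 'e': at 1 (fail-walked)
pos 59 'c': at 5
pos 60 'a': at 6  emit P1@[58:60]
pos 61 'e': at 1 (fail-walked)
pos 62 'e': at 1 (fail-walked)

Result: [[5,5],[15,4],[18,1],[20,6],[26,5],[27,2],[35,5],[38,7],[46,0],[46,7],[49,1],[54,3],[57,7],[60,1]]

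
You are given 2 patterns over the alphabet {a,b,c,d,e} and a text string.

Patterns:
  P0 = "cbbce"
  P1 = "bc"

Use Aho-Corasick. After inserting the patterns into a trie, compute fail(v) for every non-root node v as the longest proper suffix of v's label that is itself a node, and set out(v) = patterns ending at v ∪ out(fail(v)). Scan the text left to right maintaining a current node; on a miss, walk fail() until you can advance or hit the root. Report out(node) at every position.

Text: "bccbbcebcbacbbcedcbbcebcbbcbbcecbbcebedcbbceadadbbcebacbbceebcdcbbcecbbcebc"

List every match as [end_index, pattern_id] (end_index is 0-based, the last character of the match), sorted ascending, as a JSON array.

Build:
Trie (insert patterns):
  0='ε' goto b→6 c→1
  1='c' goto b→2
  2='cb' goto b→3
  3='cbb' goto c→4
  4='cbbc' goto e→5
  5='cbbce' goto ·  [P0 ends]
  6='b' goto c→7
  7='bc' goto ·  [P1 ends]

BFS fail/out derivation:
  fail(1) 'c': from fail(0)=0 chase 'c': 0 ⇒ 0;  out=∅∪out(0)=∅
  fail(6) 'b': from fail(0)=0 chase 'b': 0 ⇒ 0;  out=∅∪out(0)=∅
  fail(2) 'cb': from fail(1)=0 chase 'b': 0 ⇒ 6;  out=∅∪out(6)=∅
  fail(7) 'bc': from fail(6)=0 chase 'c': 0 ⇒ 1;  out={1}∪out(1)={1}
  fail(3) 'cbb': from fail(2)=6 chase 'b': 6→0 ⇒ 6;  out=∅∪out(6)=∅
  fail(4) 'cbbc': from fail(3)=6 chase 'c': 6 ⇒ 7;  out=∅∪out(7)={1}
  fail(5) 'cbbce': from fail(4)=7 chase 'e': 7→1→0 ⇒ 0;  out={0}∪out(0)={0}

Scan:
pos 0 'b': at 6
pos 1 'c': at 7  → match P1@[0:1]
pos 2 'c': at 1 ·f
pos 3 'b': at 2
pos 4 'b': at 3
pos 5 'c': at 4  → match P1@[4:5]
pos 6 'e': at 5  → match P0@[2:6]
pos 7 'b': at 6 ·f
pos 8 'c': at 7  → match P1@[7:8]
pos 9 'b': at 2 ·f
pos 10 'a': at 0 ·f
pos 11 'c': at 1
pos 12 'b': at 2
pos 13 'b': at 3
pos 14 'c': at 4  → match P1@[13:14]
pos 15 'e': at 5  → match P0@[11:15]
pos 16 'd': at 0 ·f
pos 17 'c': at 1
pos 18 'b': at 2
pos 19 'b': at 3
pos 20 'c': at 4  → match P1@[19:20]
pos 21 'e': at 5  → match P0@[17:21]
pos 22 'b': at 6 ·f
pos 23 'c': at 7  → match P1@[22:23]
pos 24 'b': at 2 ·f
pos 25 'b': at 3
pos 26 'c': at 4  → match P1@[25:26]
pos 27 'b': at 2 ·f
pos 28 'b': at 3
pos 29 'c': at 4  → match P1@[28:29]
pos 30 'e': at 5  → match P0@[26:30]
pos 31 'c': at 1 ·f
pos 32 'b': at 2
pos 33 'b': at 3
pos 34 'c': at 4  → match P1@[33:34]
pos 35 'e': at 5  → match P0@[31:35]
pos 36 'b': at 6 ·f
pos 37 'e': at 0 ·f
pos 38 'd': at 0
pos 39 'c': at 1
pos 40 'b': at 2
pos 41 'b': at 3
pos 42 'c': at 4  → match P1@[41:42]
pos 43 'e': at 5  → match P0@[39:43]
pos 44 'a': at 0 ·f
pos 45 'd': at 0
pos 46 'a': at 0
pos 47 'd': at 0
pos 48 'b': at 6
pos 49 'b': at 6 ·f
pos 50 'c': at 7  → match P1@[49:50]
pos 51 'e': at 0 ·f
pos 52 'b': at 6
pos 53 'a': at 0 ·f
pos 54 'c': at 1
pos 55 'b': at 2
pos 56 'b': at 3
pos 57 'c': at 4  → match P1@[56:57]
pos 58 'e': at 5  → match P0@[54:58]
pos 59 'e': at 0 ·f
pos 60 'b': at 6
pos 61 'c': at 7  → match P1@[60:61]
pos 62 'd': at 0 ·f
pos 63 'c': at 1
pos 64 'b': at 2
pos 65 'b': at 3
pos 66 'c': at 4  → match P1@[65:66]
pos 67 'e': at 5  → match P0@[63:67]
pos 68 'c': at 1 ·f
pos 69 'b': at 2
pos 70 'b': at 3
pos 71 'c': at 4  → match P1@[70:71]
pos 72 'e': at 5  → match P0@[68:72]
pos 73 'b': at 6 ·f
pos 74 'c': at 7  → match P1@[73:74]

All matches (sorted): [[1,1],[5,1],[6,0],[8,1],[14,1],[15,0],[20,1],[21,0],[23,1],[26,1],[29,1],[30,0],[34,1],[35,0],[42,1],[43,0],[50,1],[57,1],[58,0],[61,1],[66,1],[67,0],[71,1],[72,0],[74,1]]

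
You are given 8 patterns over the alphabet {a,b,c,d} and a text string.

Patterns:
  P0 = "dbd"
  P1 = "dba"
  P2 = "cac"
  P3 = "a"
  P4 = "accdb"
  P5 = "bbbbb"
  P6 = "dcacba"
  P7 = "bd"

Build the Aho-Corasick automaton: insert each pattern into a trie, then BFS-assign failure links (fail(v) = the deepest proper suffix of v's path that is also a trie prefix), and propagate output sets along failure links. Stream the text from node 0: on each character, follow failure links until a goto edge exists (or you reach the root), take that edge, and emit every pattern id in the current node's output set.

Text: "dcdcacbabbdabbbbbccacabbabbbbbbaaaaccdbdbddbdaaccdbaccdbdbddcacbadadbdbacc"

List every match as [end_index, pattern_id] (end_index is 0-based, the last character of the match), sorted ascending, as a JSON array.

Build automaton:
Trie (insert patterns):
  0='ε' goto a→8 b→13 c→5 d→1
  1='d' goto b→2 c→18
  2='db' goto a→4 d→3
  3='dbd' goto ·  [P0 ends]
  4='dba' goto ·  [P1 ends]
  5='c' goto a→6
  6='ca' goto c→7
  7='cac' goto ·  [P2 ends]
  8='a' goto c→9  [P3 ends]
  9='ac' goto c→10
  10='acc' goto d→11
  11='accd' goto b→12
  12='accdb' goto ·  [P4 ends]
  13='b' goto b→14 d→23
  14='bb' goto b→15
  15='bbb' goto b→16
  16='bbbb' goto b→17
  17='bbbbb' goto ·  [P5 ends]
  18='dc' goto a→19
  19='dca' goto c→20
  20='dcac' goto b→21
  21='dcacb' goto a→22
  22='dcacba' goto ·  [P6 ends]
  23='bd' goto ·  [P7 ends]

BFS fail/out derivation:
  fail(1) 'd': from fail(0)=0 chase 'd': 0 ⇒ 0;  out=∅∪out(0)=∅
  fail(5) 'c': from fail(0)=0 chase 'c': 0 ⇒ 0;  out=∅∪out(0)=∅
  fail(8) 'a': from fail(0)=0 chase 'a': 0 ⇒ 0;  out={3}∪out(0)={3}
  fail(13) 'b': from fail(0)=0 chase 'b': 0 ⇒ 0;  out=∅∪out(0)=∅
  fail(2) 'db': from fail(1)=0 chase 'b': 0 ⇒ 13;  out=∅∪out(13)=∅
  fail(6) 'ca': from fail(5)=0 chase 'a': 0 ⇒ 8;  out=∅∪out(8)={3}
  fail(9) 'ac': from fail(8)=0 chase 'c': 0 ⇒ 5;  out=∅∪out(5)=∅
  fail(14) 'bb': from fail(13)=0 chase 'b': 0 ⇒ 13;  out=∅∪out(13)=∅
  fail(18) 'dc': from fail(1)=0 chase 'c': 0 ⇒ 5;  out=∅∪out(5)=∅
  fail(23) 'bd': from fail(13)=0 chase 'd': 0 ⇒ 1;  out={7}∪out(1)={7}
  fail(3) 'dbd': from fail(2)=13 chase 'd': 13 ⇒ 23;  out={0}∪out(23)={0,7}
  fail(4) 'dba': from fail(2)=13 chase 'a': 13→0 ⇒ 8;  out={1}∪out(8)={1,3}
  fail(7) 'cac': from fail(6)=8 chase 'c': 8 ⇒ 9;  out={2}∪out(9)={2}
  fail(10) 'acc': from fail(9)=5 chase 'c': 5→0 ⇒ 5;  out=∅∪out(5)=∅
  fail(15) 'bbb': from fail(14)=13 chase 'b': 13 ⇒ 14;  out=∅∪out(14)=∅
  fail(19) 'dca': from fail(18)=5 chase 'a': 5 ⇒ 6;  out=∅∪out(6)={3}
  fail(11) 'accd': from fail(10)=5 chase 'd': 5→0 ⇒ 1;  out=∅∪out(1)=∅
  fail(16) 'bbbb': from fail(15)=14 chase 'b': 14 ⇒ 15;  out=∅∪out(15)=∅
  fail(20) 'dcac': from fail(19)=6 chase 'c': 6 ⇒ 7;  out=∅∪out(7)={2}
  fail(12) 'accdb': from fail(11)=1 chase 'b': 1 ⇒ 2;  out={4}∪out(2)={4}
  fail(17) 'bbbbb': from fail(16)=15 chase 'b': 15 ⇒ 16;  out={5}∪out(16)={5}
  fail(21) 'dcacb': from fail(20)=7 chase 'b': 7→9→5→0 ⇒ 13;  out=∅∪out(13)=∅
  fail(22) 'dcacba': from fail(21)=13 chase 'a': 13→0 ⇒ 8;  out={6}∪out(8)={3,6}

Run:
i=0 'd': node 0→1
i=1 'c': node 1→18
i=2 'd': node 18→1 ·f
i=3 'c': node 1→18
i=4 'a': node 18→19  ** P3@[4:4]
i=5 'c': node 19→20  ** P2@[3:5]
i=6 'b': node 20→21
i=7 'a': node 21→22  ** P3@[7:7],P6@[2:7]
i=8 'b': node 22→13 ·f
i=9 'b': node 13→14
i=10 'd': node 14→23 ·f  ** P7@[9:10]
i=11 'a': node 23→8 ·f  ** P3@[11:11]
i=12 'b': node 8→13 ·f
i=13 'b': node 13→14
i=14 'b': node 14→15
i=15 'b': node 15→16
i=16 'b': node 16→17  ** P5@[12:16]
i=17 'c': node 17→5 ·f
i=18 'c': node 5→5 ·f
i=19 'a': node 5→6  ** P3@[19:19]
i=20 'c': node 6→7  ** P2@[18:20]
i=21 'a': node 7→6 ·f  ** P3@[21:21]
i=22 'b': node 6→13 ·f
i=23 'b': node 13→14
i=24 'a': node 14→8 ·f  ** P3@[24:24]
i=25 'b': node 8→13 ·f
i=26 'b': node 13→14
i=27 'b': node 14→15
i=28 'b': node 15→16
i=29 'b': node 16→17  ** P5@[25:29]
i=30 'b': node 17→17 ·f  ** P5@[26:30]
i=31 'a': node 17→8 ·f  ** P3@[31:31]
i=32 'a': node 8→8 ·f  ** P3@[32:32]
i=33 'a': node 8→8 ·f  ** P3@[33:33]
i=34 'a': node 8→8 ·f  ** P3@[34:34]
i=35 'c': node 8→9
i=36 'c': node 9→10
i=37 'd': node 10→11
i=38 'b': node 11→12  ** P4@[34:38]
i=39 'd': node 12→3 ·f  ** P0@[37:39],P7@[38:39]
i=40 'b': node 3→2 ·f
i=41 'd': node 2→3  ** P0@[39:41],P7@[40:41]
i=42 'd': node 3→1 ·f
i=43 'b': node 1→2
i=44 'd': node 2→3  ** P0@[42:44],P7@[43:44]
i=45 'a': node 3→8 ·f  ** P3@[45:45]
i=46 'a': node 8→8 ·f  ** P3@[46:46]
i=47 'c': node 8→9
i=48 'c': node 9→10
i=49 'd': node 10→11
i=50 'b': node 11→12  ** P4@[46:50]
i=51 'a': node 12→4 ·f  ** P1@[49:51],P3@[51:51]
i=52 'c': node 4→9 ·f
i=53 'c': node 9→10
i=54 'd': node 10→11
i=55 'b': node 11→12  ** P4@[51:55]
i=56 'd': node 12→3 ·f  ** P0@[54:56],P7@[55:56]
i=57 'b': node 3→2 ·f
i=58 'd': node 2→3  ** P0@[56:58],P7@[57:58]
i=59 'd': node 3→1 ·f
i=60 'c': node 1→18
i=61 'a': node 18→19  ** P3@[61:61]
i=62 'c': node 19→20  ** P2@[60:62]
i=63 'b': node 20→21
i=64 'a': node 21→22  ** P3@[64:64],P6@[59:64]
i=65 'd': node 22→1 ·f
i=66 'a': node 1→8 ·f  ** P3@[66:66]
i=67 'd': node 8→1 ·f
i=68 'b': node 1→2
i=69 'd': node 2→3  ** P0@[67:69],P7@[68:69]
i=70 'b': node 3→2 ·f
i=71 'a': node 2→4  ** P1@[69:71],P3@[71:71]
i=72 'c': node 4→9 ·f
i=73 'c': node 9→10

Result: [[4,3],[5,2],[7,3],[7,6],[10,7],[11,3],[16,5],[19,3],[20,2],[21,3],[24,3],[29,5],[30,5],[31,3],[32,3],[33,3],[34,3],[38,4],[39,0],[39,7],[41,0],[41,7],[44,0],[44,7],[45,3],[46,3],[50,4],[51,1],[51,3],[55,4],[56,0],[56,7],[58,0],[58,7],[61,3],[62,2],[64,3],[64,6],[66,3],[69,0],[69,7],[71,1],[71,3]]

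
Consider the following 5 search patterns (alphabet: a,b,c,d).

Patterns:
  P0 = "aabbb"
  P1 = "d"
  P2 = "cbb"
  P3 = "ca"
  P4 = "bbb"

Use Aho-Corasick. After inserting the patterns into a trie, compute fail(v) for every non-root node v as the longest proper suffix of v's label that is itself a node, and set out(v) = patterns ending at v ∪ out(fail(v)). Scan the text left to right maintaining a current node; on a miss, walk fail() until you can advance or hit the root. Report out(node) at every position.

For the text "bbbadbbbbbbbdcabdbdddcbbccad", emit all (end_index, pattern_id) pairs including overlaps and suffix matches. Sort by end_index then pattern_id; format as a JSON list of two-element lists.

Build:
Trie (insert patterns):
  0='ε' goto a→1 b→11 c→7 d→6
  1='a' goto a→2
  2='aa' goto b→3
  3='aab' goto b→4
  4='aabb' goto b→5
  5='aabbb' goto ·  ←P0
  6='d' goto ·  ←P1
  7='c' goto a→10 b→8
  8='cb' goto b→9
  9='cbb' goto ·  ←P2
  10='ca' goto ·  ←P3
  11='b' goto b→12
  12='bb' goto b→13
  13='bbb' goto ·  ←P4

Failure links (BFS by depth):
  fail(1) 'a': from fail(0)=0 chase 'a': 0 ⇒ 0;  out=∅∪out(0)=∅
  fail(6) 'd': from fail(0)=0 chase 'd': 0 ⇒ 0;  out={1}∪out(0)={1}
  fail(7) 'c': from fail(0)=0 chase 'c': 0 ⇒ 0;  out=∅∪out(0)=∅
  fail(11) 'b': from fail(0)=0 chase 'b': 0 ⇒ 0;  out=∅∪out(0)=∅
  fail(2) 'aa': from fail(1)=0 chase 'a': 0 ⇒ 1;  out=∅∪out(1)=∅
  fail(8) 'cb': from fail(7)=0 chase 'b': 0 ⇒ 11;  out=∅∪out(11)=∅
  fail(10) 'ca': from fail(7)=0 chase 'a': 0 ⇒ 1;  out={3}∪out(1)={3}
  fail(12) 'bb': from fail(11)=0 chase 'b': 0 ⇒ 11;  out=∅∪out(11)=∅
  fail(3) 'aab': from fail(2)=1 chase 'b': 1→0 ⇒ 11;  out=∅∪out(11)=∅
  fail(9) 'cbb': from fail(8)=11 chase 'b': 11 ⇒ 12;  out={2}∪out(12)={2}
  fail(13) 'bbb': from fail(12)=11 chase 'b': 11 ⇒ 12;  out={4}∪out(12)={4}
  fail(4) 'aabb': from fail(3)=11 chase 'b': 11 ⇒ 12;  out=∅∪out(12)=∅
  fail(5) 'aabbb': from fail(4)=12 chase 'b': 12 ⇒ 13;  out={0}∪out(13)={0,4}

Run:
pos 0 'b': at 11
pos 1 'b': at 12
pos 2 'b': at 13  emit P4@[0:2]
pos 3 'a': at 1 (via fail)
pos 4 'd': at 6 (via fail)  emit P1@[4:4]
pos 5 'b': at 11 (via fail)
pos 6 'b': at 12
pos 7 'b': at 13  emit P4@[5:7]
pos 8 'b': at 13 (via fail)  emit P4@[6:8]
pos 9 'b': at 13 (via fail)  emit P4@[7:9]
pos 10 'b': at 13 (via fail)  emit P4@[8:10]
pos 11 'b': at 13 (via fail)  emit P4@[9:11]
pos 12 'd': at 6 (via fail)  emit P1@[12:12]
pos 13 'c': at 7 (via fail)
pos 14 'a': at 10  emit P3@[13:14]
pos 15 'b': at 11 (via fail)
pos 16 'd': at 6 (via fail)  emit P1@[16:16]
pos 17 'b': at 11 (via fail)
pos 18 'd': at 6 (via fail)  emit P1@[18:18]
pos 19 'd': at 6 (via fail)  emit P1@[19:19]
pos 20 'd': at 6 (via fail)  emit P1@[20:20]
pos 21 'c': at 7 (via fail)
pos 22 'b': at 8
pos 23 'b': at 9  emit P2@[21:23]
pos 24 'c': at 7 (via fail)
pos 25 'c': at 7 (via fail)
pos 26 'a': at 10  emit P3@[25:26]
pos 27 'd': at 6 (via fail)  emit P1@[27:27]

Matches: [[2,4],[4,1],[7,4],[8,4],[9,4],[10,4],[11,4],[12,1],[14,3],[16,1],[18,1],[19,1],[20,1],[23,2],[26,3],[27,1]]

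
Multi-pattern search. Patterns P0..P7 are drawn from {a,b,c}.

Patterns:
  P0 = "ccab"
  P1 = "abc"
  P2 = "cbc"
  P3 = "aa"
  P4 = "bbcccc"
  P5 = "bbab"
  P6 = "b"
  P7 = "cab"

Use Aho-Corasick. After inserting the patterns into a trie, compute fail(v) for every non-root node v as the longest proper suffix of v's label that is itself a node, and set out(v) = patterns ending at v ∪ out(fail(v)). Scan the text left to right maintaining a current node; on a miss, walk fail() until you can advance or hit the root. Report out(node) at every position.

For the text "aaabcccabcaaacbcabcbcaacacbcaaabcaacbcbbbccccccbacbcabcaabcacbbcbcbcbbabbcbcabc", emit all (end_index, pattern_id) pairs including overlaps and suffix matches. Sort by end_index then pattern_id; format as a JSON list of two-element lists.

Build automaton:
Trie nodes:
  n0 'ε': a→5 b→11 c→1
  n1 'c': a→19 b→8 c→2
  n2 'cc': a→3
  n3 'cca': b→4
  n4 'ccab': ·  [P0 ends]
  n5 'a': a→10 b→6
  n6 'ab': c→7
  n7 'abc': ·  [P1 ends]
  n8 'cb': c→9
  n9 'cbc': ·  [P2 ends]
  n10 'aa': ·  [P3 ends]
  n11 'b': b→12  [P6 ends]
  n12 'bb': a→17 c→13
  n13 'bbc': c→14
  n14 'bbcc': c→15
  n15 'bbccc': c→16
  n16 'bbcccc': ·  [P4 ends]
  n17 'bba': b→18
  n18 'bbab': ·  [P5 ends]
  n19 'ca': b→20
  n20 'cab': ·  [P7 ends]

BFS fail/out derivation:
  fail(1) 'c': from fail(0)=0 chase 'c': 0 ⇒ 0;  out=∅∪out(0)=∅
  fail(5) 'a': from fail(0)=0 chase 'a': 0 ⇒ 0;  out=∅∪out(0)=∅
  fail(11) 'b': from fail(0)=0 chase 'b': 0 ⇒ 0;  out={6}∪out(0)={6}
  fail(2) 'cc': from fail(1)=0 chase 'c': 0 ⇒ 1;  out=∅∪out(1)=∅
  fail(6) 'ab': from fail(5)=0 chase 'b': 0 ⇒ 11;  out=∅∪out(11)={6}
  fail(8) 'cb': from fail(1)=0 chase 'b': 0 ⇒ 11;  out=∅∪out(11)={6}
  fail(10) 'aa': from fail(5)=0 chase 'a': 0 ⇒ 5;  out={3}∪out(5)={3}
  fail(12) 'bb': from fail(11)=0 chase 'b': 0 ⇒ 11;  out=∅∪out(11)={6}
  fail(19) 'ca': from fail(1)=0 chase 'a': 0 ⇒ 5;  out=∅∪out(5)=∅
  fail(3) 'cca': from fail(2)=1 chase 'a': 1 ⇒ 19;  out=∅∪out(19)=∅
  fail(7) 'abc': from fail(6)=11 chase 'c': 11→0 ⇒ 1;  out={1}∪out(1)={1}
  fail(9) 'cbc': from fail(8)=11 chase 'c': 11→0 ⇒ 1;  out={2}∪out(1)={2}
  fail(13) 'bbc': from fail(12)=11 chase 'c': 11→0 ⇒ 1;  out=∅∪out(1)=∅
  fail(17) 'bba': from fail(12)=11 chase 'a': 11→0 ⇒ 5;  out=∅∪out(5)=∅
  fail(20) 'cab': from fail(19)=5 chase 'b': 5 ⇒ 6;  out={7}∪out(6)={6,7}
  fail(4) 'ccab': from fail(3)=19 chase 'b': 19 ⇒ 20;  out={0}∪out(20)={0,6,7}
  fail(14) 'bbcc': from fail(13)=1 chase 'c': 1 ⇒ 2;  out=∅∪out(2)=∅
  fail(18) 'bbab': from fail(17)=5 chase 'b': 5 ⇒ 6;  out={5}∪out(6)={5,6}
  fail(15) 'bbccc': from fail(14)=2 chase 'c': 2→1 ⇒ 2;  out=∅∪out(2)=∅
  fail(16) 'bbcccc': from fail(15)=2 chase 'c': 2→1 ⇒ 2;  out={4}∪out(2)={4}

Scan:
i=0 'a': node 0→5
i=1 'a': node 5→10  emit P3@[0:1]
i=2 'a': node 10→10 (via fail)  emit P3@[1:2]
i=3 'b': node 10→6 (via fail)  emit P6@[3:3]
i=4 'c': node 6→7  emit P1@[2:4]
i=5 'c': node 7→2 (via fail)
i=6 'c': node 2→2 (via fail)
i=7 'a': node 2→3
i=8 'b': node 3→4  emit P0@[5:8],P6@[8:8],P7@[6:8]
i=9 'c': node 4→7 (via fail)  emit P1@[7:9]
i=10 'a': node 7→19 (via fail)
i=11 'a': node 19→10 (via fail)  emit P3@[10:11]
i=12 'a': node 10→10 (via fail)  emit P3@[11:12]
i=13 'c': node 10→1 (via fail)
i=14 'b': node 1→8  emit P6@[14:14]
i=15 'c': node 8→9  emit P2@[13:15]
i=16 'a': node 9→19 (via fail)
i=17 'b': node 19→20  emit P6@[17:17],P7@[15:17]
i=18 'c': node 20→7 (via fail)  emit P1@[16:18]
i=19 'b': node 7→8 (via fail)  emit P6@[19:19]
i=20 'c': node 8→9  emit P2@[18:20]
i=21 'a': node 9→19 (via fail)
i=22 'a': node 19→10 (via fail)  emit P3@[21:22]
i=23 'c': node 10→1 (via fail)
i=24 'a': node 1→19
i=25 'c': node 19→1 (via fail)
i=26 'b': node 1→8  emit P6@[26:26]
i=27 'c': node 8→9  emit P2@[25:27]
i=28 'a': node 9→19 (via fail)
i=29 'a': node 19→10 (via fail)  emit P3@[28:29]
i=30 'a': node 10→10 (via fail)  emit P3@[29:30]
i=31 'b': node 10→6 (via fail)  emit P6@[31:31]
i=32 'c': node 6→7  emit P1@[30:32]
i=33 'a': node 7→19 (via fail)
i=34 'a': node 19→10 (via fail)  emit P3@[33:34]
i=35 'c': node 10→1 (via fail)
i=36 'b': node 1→8  emit P6@[36:36]
i=37 'c': node 8→9  emit P2@[35:37]
i=38 'b': node 9→8 (via fail)  emit P6@[38:38]
i=39 'b': node 8→12 (via fail)  emit P6@[39:39]
i=40 'b': node 12→12 (via fail)  emit P6@[40:40]
i=41 'c': node 12→13
i=42 'c': node 13→14
i=43 'c': node 14→15
i=44 'c': node 15→16  emit P4@[39:44]
i=45 'c': node 16→2 (via fail)
i=46 'c': node 2→2 (via fail)
i=47 'b': node 2→8 (via fail)  emit P6@[47:47]
i=48 'a': node 8→5 (via fail)
i=49 'c': node 5→1 (via fail)
i=50 'b': node 1→8  emit P6@[50:50]
i=51 'c': node 8→9  emit P2@[49:51]
i=52 'a': node 9→19 (via fail)
i=53 'b': node 19→20  emit P6@[53:53],P7@[51:53]
i=54 'c': node 20→7 (via fail)  emit P1@[52:54]
i=55 'a': node 7→19 (via fail)
i=56 'a': node 19→10 (via fail)  emit P3@[55:56]
i=57 'b': node 10→6 (via fail)  emit P6@[57:57]
i=58 'c': node 6→7  emit P1@[56:58]
i=59 'a': node 7→19 (via fail)
i=60 'c': node 19→1 (via fail)
i=61 'b': node 1→8  emit P6@[61:61]
i=62 'b': node 8→12 (via fail)  emit P6@[62:62]
i=63 'c': node 12→13
i=64 'b': node 13→8 (via fail)  emit P6@[64:64]
i=65 'c': node 8→9  emit P2@[63:65]
i=66 'b': node 9→8 (via fail)  emit P6@[66:66]
i=67 'c': node 8→9  emit P2@[65:67]
i=68 'b': node 9→8 (via fail)  emit P6@[68:68]
i=69 'b': node 8→12 (via fail)  emit P6@[69:69]
i=70 'a': node 12→17
i=71 'b': node 17→18  emit P5@[68:71],P6@[71:71]
i=72 'b': node 18→12 (via fail)  emit P6@[72:72]
i=73 'c': node 12→13
i=74 'b': node 13→8 (via fail)  emit P6@[74:74]
i=75 'c': node 8→9  emit P2@[73:75]
i=76 'a': node 9→19 (via fail)
i=77 'b': node 19→20  emit P6@[77:77],P7@[75:77]
i=78 'c': node 20→7 (via fail)  emit P1@[76:78]

All matches (sorted): [[1,3],[2,3],[3,6],[4,1],[8,0],[8,6],[8,7],[9,1],[11,3],[12,3],[14,6],[15,2],[17,6],[17,7],[18,1],[19,6],[20,2],[22,3],[26,6],[27,2],[29,3],[30,3],[31,6],[32,1],[34,3],[36,6],[37,2],[38,6],[39,6],[40,6],[44,4],[47,6],[50,6],[51,2],[53,6],[53,7],[54,1],[56,3],[57,6],[58,1],[61,6],[62,6],[64,6],[65,2],[66,6],[67,2],[68,6],[69,6],[71,5],[71,6],[72,6],[74,6],[75,2],[77,6],[77,7],[78,1]]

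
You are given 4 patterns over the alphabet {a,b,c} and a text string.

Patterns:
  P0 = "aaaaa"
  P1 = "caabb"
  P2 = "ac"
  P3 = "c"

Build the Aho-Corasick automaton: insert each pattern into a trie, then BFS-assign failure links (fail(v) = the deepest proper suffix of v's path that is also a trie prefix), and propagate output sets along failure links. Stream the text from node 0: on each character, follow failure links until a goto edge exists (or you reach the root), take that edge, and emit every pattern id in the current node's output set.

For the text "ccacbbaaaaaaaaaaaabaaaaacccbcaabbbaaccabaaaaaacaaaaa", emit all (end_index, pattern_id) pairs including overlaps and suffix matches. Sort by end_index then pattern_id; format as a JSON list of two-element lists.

Construct AC machine:
Trie nodes:
  n0 'ε': a→1 c→6
  n1 'a': a→2 c→11
  n2 'aa': a→3
  n3 'aaa': a→4
  n4 'aaaa': a→5
  n5 'aaaaa': ·  ←P0
  n6 'c': a→7  ←P3
  n7 'ca': a→8
  n8 'caa': b→9
  n9 'caab': b→10
  n10 'caabb': ·  ←P1
  n11 'ac': ·  ←P2

BFS fail/out derivation:
  n1('a'): parent n0 fail=0; on 'a' 0 → fail=0;  out ∅∪∅=∅
  n6('c'): parent n0 fail=0; on 'c' 0 → fail=0;  out {3}∪∅={3}
  n2('aa'): parent n1 fail=0; on 'a' 0 → fail=1;  out ∅∪∅=∅
  n7('ca'): parent n6 fail=0; on 'a' 0 → fail=1;  out ∅∪∅=∅
  n11('ac'): parent n1 fail=0; on 'c' 0 → fail=6;  out {2}∪{3}={2,3}
  n3('aaa'): parent n2 fail=1; on 'a' 1 → fail=2;  out ∅∪∅=∅
  n8('caa'): parent n7 fail=1; on 'a' 1 → fail=2;  out ∅∪∅=∅
  n4('aaaa'): parent n3 fail=2; on 'a' 2 → fail=3;  out ∅∪∅=∅
  n9('caab'): parent n8 fail=2; on 'b' 2→1→0 → fail=0;  out ∅∪∅=∅
  n5('aaaaa'): parent n4 fail=3; on 'a' 3 → fail=4;  out {0}∪∅={0}
  n10('caabb'): parent n9 fail=0; on 'b' 0 → fail=0;  out {1}∪∅={1}

Scan:
pos 0 'c': at 6  → match P3@[0:0]
pos 1 'c': at 6 (via fail)  → match P3@[1:1]
pos 2 'a': at 7
pos 3 'c': at 11 (via fail)  → match P2@[2:3],P3@[3:3]
pos 4 'b': at 0 (via fail)
pos 5 'b': at 0
pos 6 'a': at 1
pos 7 'a': at 2
pos 8 'a': at 3
pos 9 'a': at 4
pos 10 'a': at 5  → match P0@[6:10]
pos 11 'a': at 5 (via fail)  → match P0@[7:11]
pos 12 'a': at 5 (via fail)  → match P0@[8:12]
pos 13 'a': at 5 (via fail)  → match P0@[9:13]
pos 14 'a': at 5 (via fail)  → match P0@[10:14]
pos 15 'a': at 5 (via fail)  → match P0@[11:15]
pos 16 'a': at 5 (via fail)  → match P0@[12:16]
pos 17 'a': at 5 (via fail)  → match P0@[13:17]
pos 18 'b': at 0 (via fail)
pos 19 'a': at 1
pos 20 'a': at 2
pos 21 'a': at 3
pos 22 'a': at 4
pos 23 'a': at 5  → match P0@[19:23]
pos 24 'c': at 11 (via fail)  → match P2@[23:24],P3@[24:24]
pos 25 'c': at 6 (via fail)  → match P3@[25:25]
pos 26 'c': at 6 (via fail)  → match P3@[26:26]
pos 27 'b': at 0 (via fail)
pos 28 'c': at 6  → match P3@[28:28]
pos 29 'a': at 7
pos 30 'a': at 8
pos 31 'b': at 9
pos 32 'b': at 10  → match P1@[28:32]
pos 33 'b': at 0 (via fail)
pos 34 'a': at 1
pos 35 'a': at 2
pos 36 'c': at 11 (via fail)  → match P2@[35:36],P3@[36:36]
pos 37 'c': at 6 (via fail)  → match P3@[37:37]
pos 38 'a': at 7
pos 39 'b': at 0 (via fail)
pos 40 'a': at 1
pos 41 'a': at 2
pos 42 'a': at 3
pos 43 'a': at 4
pos 44 'a': at 5  → match P0@[40:44]
pos 45 'a': at 5 (via fail)  → match P0@[41:45]
pos 46 'c': at 11 (via fail)  → match P2@[45:46],P3@[46:46]
pos 47 'a': at 7 (via fail)
pos 48 'a': at 8
pos 49 'a': at 3 (via fail)
pos 50 'a': at 4
pos 51 'a': at 5  → match P0@[47:51]

Matches: [[0,3],[1,3],[3,2],[3,3],[10,0],[11,0],[12,0],[13,0],[14,0],[15,0],[16,0],[17,0],[23,0],[24,2],[24,3],[25,3],[26,3],[28,3],[32,1],[36,2],[36,3],[37,3],[44,0],[45,0],[46,2],[46,3],[51,0]]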